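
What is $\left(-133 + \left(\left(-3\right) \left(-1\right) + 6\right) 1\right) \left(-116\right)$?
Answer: $14384$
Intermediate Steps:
$\left(-133 + \left(\left(-3\right) \left(-1\right) + 6\right) 1\right) \left(-116\right) = \left(-133 + \left(3 + 6\right) 1\right) \left(-116\right) = \left(-133 + 9 \cdot 1\right) \left(-116\right) = \left(-133 + 9\right) \left(-116\right) = \left(-124\right) \left(-116\right) = 14384$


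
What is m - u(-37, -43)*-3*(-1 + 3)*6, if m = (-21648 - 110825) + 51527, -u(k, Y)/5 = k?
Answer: -74286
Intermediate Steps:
u(k, Y) = -5*k
m = -80946 (m = -132473 + 51527 = -80946)
m - u(-37, -43)*-3*(-1 + 3)*6 = -80946 - (-5*(-37))*-3*(-1 + 3)*6 = -80946 - 185*-3*2*6 = -80946 - 185*(-6*6) = -80946 - 185*(-36) = -80946 - 1*(-6660) = -80946 + 6660 = -74286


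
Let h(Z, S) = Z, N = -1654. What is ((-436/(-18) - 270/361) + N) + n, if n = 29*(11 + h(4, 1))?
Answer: -3884263/3249 ≈ -1195.5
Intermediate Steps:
n = 435 (n = 29*(11 + 4) = 29*15 = 435)
((-436/(-18) - 270/361) + N) + n = ((-436/(-18) - 270/361) - 1654) + 435 = ((-436*(-1/18) - 270*1/361) - 1654) + 435 = ((218/9 - 270/361) - 1654) + 435 = (76268/3249 - 1654) + 435 = -5297578/3249 + 435 = -3884263/3249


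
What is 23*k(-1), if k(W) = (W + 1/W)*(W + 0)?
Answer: 46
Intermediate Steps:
k(W) = W*(W + 1/W) (k(W) = (W + 1/W)*W = W*(W + 1/W))
23*k(-1) = 23*(1 + (-1)**2) = 23*(1 + 1) = 23*2 = 46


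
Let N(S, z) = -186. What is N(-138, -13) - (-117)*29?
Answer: 3207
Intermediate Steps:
N(-138, -13) - (-117)*29 = -186 - (-117)*29 = -186 - 1*(-3393) = -186 + 3393 = 3207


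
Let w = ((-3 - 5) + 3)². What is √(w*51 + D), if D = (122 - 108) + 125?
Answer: √1414 ≈ 37.603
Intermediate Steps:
w = 25 (w = (-8 + 3)² = (-5)² = 25)
D = 139 (D = 14 + 125 = 139)
√(w*51 + D) = √(25*51 + 139) = √(1275 + 139) = √1414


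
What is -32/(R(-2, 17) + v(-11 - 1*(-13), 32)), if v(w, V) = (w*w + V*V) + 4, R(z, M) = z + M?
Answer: -32/1047 ≈ -0.030564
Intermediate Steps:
R(z, M) = M + z
v(w, V) = 4 + V² + w² (v(w, V) = (w² + V²) + 4 = (V² + w²) + 4 = 4 + V² + w²)
-32/(R(-2, 17) + v(-11 - 1*(-13), 32)) = -32/((17 - 2) + (4 + 32² + (-11 - 1*(-13))²)) = -32/(15 + (4 + 1024 + (-11 + 13)²)) = -32/(15 + (4 + 1024 + 2²)) = -32/(15 + (4 + 1024 + 4)) = -32/(15 + 1032) = -32/1047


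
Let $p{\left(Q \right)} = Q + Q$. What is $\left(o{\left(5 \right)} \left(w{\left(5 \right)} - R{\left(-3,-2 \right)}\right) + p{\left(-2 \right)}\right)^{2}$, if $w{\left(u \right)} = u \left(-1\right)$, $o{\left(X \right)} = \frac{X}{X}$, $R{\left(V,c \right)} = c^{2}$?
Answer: $169$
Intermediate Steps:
$p{\left(Q \right)} = 2 Q$
$o{\left(X \right)} = 1$
$w{\left(u \right)} = - u$
$\left(o{\left(5 \right)} \left(w{\left(5 \right)} - R{\left(-3,-2 \right)}\right) + p{\left(-2 \right)}\right)^{2} = \left(1 \left(\left(-1\right) 5 - \left(-2\right)^{2}\right) + 2 \left(-2\right)\right)^{2} = \left(1 \left(-5 - 4\right) - 4\right)^{2} = \left(1 \left(-9\right) - 4\right)^{2} = \left(-9 - 4\right)^{2} = \left(-13\right)^{2} = 169$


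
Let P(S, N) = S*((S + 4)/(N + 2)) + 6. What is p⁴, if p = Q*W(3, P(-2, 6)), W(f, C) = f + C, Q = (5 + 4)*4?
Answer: 8767700496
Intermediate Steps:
Q = 36 (Q = 9*4 = 36)
P(S, N) = 6 + S*(4 + S)/(2 + N) (P(S, N) = S*((4 + S)/(2 + N)) + 6 = S*(4 + S)/(2 + N) + 6 = 6 + S*(4 + S)/(2 + N))
W(f, C) = C + f
p = 306 (p = 36*((12 + (-2)² + 4*(-2) + 6*6)/(2 + 6) + 3) = 36*((12 + 4 - 8 + 36)/8 + 3) = 36*((⅛)*44 + 3) = 36*(11/2 + 3) = 36*(17/2) = 306)
p⁴ = 306⁴ = 8767700496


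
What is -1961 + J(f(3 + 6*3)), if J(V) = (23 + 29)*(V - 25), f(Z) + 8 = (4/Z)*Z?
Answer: -3469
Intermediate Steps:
f(Z) = -4 (f(Z) = -8 + (4/Z)*Z = -8 + 4 = -4)
J(V) = -1300 + 52*V (J(V) = 52*(-25 + V) = -1300 + 52*V)
-1961 + J(f(3 + 6*3)) = -1961 + (-1300 + 52*(-4)) = -1961 + (-1300 - 208) = -1961 - 1508 = -3469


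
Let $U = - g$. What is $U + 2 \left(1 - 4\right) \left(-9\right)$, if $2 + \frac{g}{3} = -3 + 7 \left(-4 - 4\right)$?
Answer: $237$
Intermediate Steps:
$g = -183$ ($g = -6 + 3 \left(-3 + 7 \left(-4 - 4\right)\right) = -6 + 3 \left(-3 + 7 \left(-8\right)\right) = -6 + 3 \left(-3 - 56\right) = -6 + 3 \left(-59\right) = -6 - 177 = -183$)
$U = 183$ ($U = \left(-1\right) \left(-183\right) = 183$)
$U + 2 \left(1 - 4\right) \left(-9\right) = 183 + 2 \left(1 - 4\right) \left(-9\right) = 183 + 2 \left(-3\right) \left(-9\right) = 183 - -54 = 183 + 54 = 237$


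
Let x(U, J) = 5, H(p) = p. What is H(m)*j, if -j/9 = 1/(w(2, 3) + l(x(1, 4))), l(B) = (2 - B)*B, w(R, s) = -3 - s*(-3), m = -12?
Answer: -12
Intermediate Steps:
w(R, s) = -3 + 3*s (w(R, s) = -3 - (-3)*s = -3 + 3*s)
l(B) = B*(2 - B)
j = 1 (j = -9/((-3 + 3*3) + 5*(2 - 1*5)) = -9/((-3 + 9) + 5*(2 - 5)) = -9/(6 + 5*(-3)) = -9/(6 - 15) = -9/(-9) = -9*(-1/9) = 1)
H(m)*j = -12*1 = -12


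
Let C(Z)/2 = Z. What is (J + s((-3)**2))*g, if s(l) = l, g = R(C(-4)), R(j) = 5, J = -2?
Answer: 35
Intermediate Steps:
C(Z) = 2*Z
g = 5
(J + s((-3)**2))*g = (-2 + (-3)**2)*5 = (-2 + 9)*5 = 7*5 = 35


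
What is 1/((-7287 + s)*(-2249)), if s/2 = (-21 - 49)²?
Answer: -1/5651737 ≈ -1.7694e-7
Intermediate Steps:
s = 9800 (s = 2*(-21 - 49)² = 2*(-70)² = 2*4900 = 9800)
1/((-7287 + s)*(-2249)) = 1/((-7287 + 9800)*(-2249)) = -1/2249/2513 = (1/2513)*(-1/2249) = -1/5651737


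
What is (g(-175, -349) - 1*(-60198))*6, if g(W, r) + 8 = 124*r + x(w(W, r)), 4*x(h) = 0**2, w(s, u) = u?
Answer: 101484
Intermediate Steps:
x(h) = 0 (x(h) = (1/4)*0**2 = (1/4)*0 = 0)
g(W, r) = -8 + 124*r (g(W, r) = -8 + (124*r + 0) = -8 + 124*r)
(g(-175, -349) - 1*(-60198))*6 = ((-8 + 124*(-349)) - 1*(-60198))*6 = ((-8 - 43276) + 60198)*6 = (-43284 + 60198)*6 = 16914*6 = 101484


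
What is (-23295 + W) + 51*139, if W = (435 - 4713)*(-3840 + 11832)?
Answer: -34205982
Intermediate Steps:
W = -34189776 (W = -4278*7992 = -34189776)
(-23295 + W) + 51*139 = (-23295 - 34189776) + 51*139 = -34213071 + 7089 = -34205982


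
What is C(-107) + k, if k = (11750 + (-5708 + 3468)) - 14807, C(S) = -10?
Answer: -5307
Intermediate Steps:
k = -5297 (k = (11750 - 2240) - 14807 = 9510 - 14807 = -5297)
C(-107) + k = -10 - 5297 = -5307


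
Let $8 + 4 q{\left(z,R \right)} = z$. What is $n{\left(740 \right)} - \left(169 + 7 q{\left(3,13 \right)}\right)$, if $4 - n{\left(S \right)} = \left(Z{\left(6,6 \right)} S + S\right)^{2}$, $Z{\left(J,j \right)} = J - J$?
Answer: $- \frac{2191025}{4} \approx -5.4776 \cdot 10^{5}$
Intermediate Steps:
$q{\left(z,R \right)} = -2 + \frac{z}{4}$
$Z{\left(J,j \right)} = 0$
$n{\left(S \right)} = 4 - S^{2}$ ($n{\left(S \right)} = 4 - \left(0 S + S\right)^{2} = 4 - \left(0 + S\right)^{2} = 4 - S^{2}$)
$n{\left(740 \right)} - \left(169 + 7 q{\left(3,13 \right)}\right) = \left(4 - 740^{2}\right) - \left(169 + 7 \left(-2 + \frac{1}{4} \cdot 3\right)\right) = \left(4 - 547600\right) - \left(169 + 7 \left(-2 + \frac{3}{4}\right)\right) = \left(4 - 547600\right) - \frac{641}{4} = -547596 + \left(\frac{35}{4} - 169\right) = -547596 - \frac{641}{4} = - \frac{2191025}{4}$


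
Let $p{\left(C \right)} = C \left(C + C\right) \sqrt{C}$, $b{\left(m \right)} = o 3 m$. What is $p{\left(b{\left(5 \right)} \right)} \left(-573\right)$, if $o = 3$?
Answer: $- 6961950 \sqrt{5} \approx -1.5567 \cdot 10^{7}$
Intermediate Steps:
$b{\left(m \right)} = 9 m$ ($b{\left(m \right)} = 3 \cdot 3 m = 9 m$)
$p{\left(C \right)} = 2 C^{\frac{5}{2}}$ ($p{\left(C \right)} = C 2 C \sqrt{C} = 2 C^{2} \sqrt{C} = 2 C^{\frac{5}{2}}$)
$p{\left(b{\left(5 \right)} \right)} \left(-573\right) = 2 \left(9 \cdot 5\right)^{\frac{5}{2}} \left(-573\right) = 2 \cdot 45^{\frac{5}{2}} \left(-573\right) = 2 \cdot 6075 \sqrt{5} \left(-573\right) = 12150 \sqrt{5} \left(-573\right) = - 6961950 \sqrt{5}$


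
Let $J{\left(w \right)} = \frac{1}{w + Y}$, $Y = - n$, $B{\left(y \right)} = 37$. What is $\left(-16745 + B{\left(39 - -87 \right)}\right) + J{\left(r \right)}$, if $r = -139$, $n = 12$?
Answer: $- \frac{2522909}{151} \approx -16708.0$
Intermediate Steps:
$Y = -12$ ($Y = \left(-1\right) 12 = -12$)
$J{\left(w \right)} = \frac{1}{-12 + w}$ ($J{\left(w \right)} = \frac{1}{w - 12} = \frac{1}{-12 + w}$)
$\left(-16745 + B{\left(39 - -87 \right)}\right) + J{\left(r \right)} = \left(-16745 + 37\right) + \frac{1}{-12 - 139} = -16708 + \frac{1}{-151} = -16708 - \frac{1}{151} = - \frac{2522909}{151}$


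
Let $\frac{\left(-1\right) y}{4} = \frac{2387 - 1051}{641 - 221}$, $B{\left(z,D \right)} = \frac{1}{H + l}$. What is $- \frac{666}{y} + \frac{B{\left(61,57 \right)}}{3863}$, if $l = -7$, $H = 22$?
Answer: $\frac{2026047593}{38707260} \approx 52.343$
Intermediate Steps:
$B{\left(z,D \right)} = \frac{1}{15}$ ($B{\left(z,D \right)} = \frac{1}{22 - 7} = \frac{1}{15}$)
$y = - \frac{1336}{105}$ ($y = - 4 \frac{2387 - 1051}{641 - 221} = - 4 \cdot \frac{1336}{420} = - 4 \cdot 1336 \cdot \frac{1}{420} = \left(-4\right) \frac{334}{105} = - \frac{1336}{105} \approx -12.724$)
$- \frac{666}{y} + \frac{B{\left(61,57 \right)}}{3863} = - \frac{666}{- \frac{1336}{105}} + \frac{1}{15 \cdot 3863} = \left(-666\right) \left(- \frac{105}{1336}\right) + \frac{1}{15} \cdot \frac{1}{3863} = \frac{34965}{668} + \frac{1}{57945} = \frac{2026047593}{38707260}$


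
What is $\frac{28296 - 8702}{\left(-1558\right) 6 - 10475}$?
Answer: $- \frac{19594}{19823} \approx -0.98845$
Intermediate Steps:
$\frac{28296 - 8702}{\left(-1558\right) 6 - 10475} = \frac{19594}{-9348 - 10475} = \frac{19594}{-19823} = 19594 \left(- \frac{1}{19823}\right) = - \frac{19594}{19823}$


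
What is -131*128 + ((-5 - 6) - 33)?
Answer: -16812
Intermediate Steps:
-131*128 + ((-5 - 6) - 33) = -16768 + (-11 - 33) = -16768 - 44 = -16812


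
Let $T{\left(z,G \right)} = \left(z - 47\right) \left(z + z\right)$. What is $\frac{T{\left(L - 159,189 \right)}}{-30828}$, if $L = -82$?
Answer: $- \frac{11568}{2569} \approx -4.5029$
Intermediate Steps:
$T{\left(z,G \right)} = 2 z \left(-47 + z\right)$ ($T{\left(z,G \right)} = \left(-47 + z\right) 2 z = 2 z \left(-47 + z\right)$)
$\frac{T{\left(L - 159,189 \right)}}{-30828} = \frac{2 \left(-82 - 159\right) \left(-47 - 241\right)}{-30828} = 2 \left(-82 - 159\right) \left(-47 - 241\right) \left(- \frac{1}{30828}\right) = 2 \left(-241\right) \left(-47 - 241\right) \left(- \frac{1}{30828}\right) = 2 \left(-241\right) \left(-288\right) \left(- \frac{1}{30828}\right) = 138816 \left(- \frac{1}{30828}\right) = - \frac{11568}{2569}$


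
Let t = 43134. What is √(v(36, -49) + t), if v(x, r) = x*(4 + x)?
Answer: √44574 ≈ 211.13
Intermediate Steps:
√(v(36, -49) + t) = √(36*(4 + 36) + 43134) = √(36*40 + 43134) = √(1440 + 43134) = √44574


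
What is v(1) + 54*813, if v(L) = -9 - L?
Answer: 43892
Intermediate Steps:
v(1) + 54*813 = (-9 - 1*1) + 54*813 = (-9 - 1) + 43902 = -10 + 43902 = 43892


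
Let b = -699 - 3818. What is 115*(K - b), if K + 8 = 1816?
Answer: 727375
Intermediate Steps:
K = 1808 (K = -8 + 1816 = 1808)
b = -4517
115*(K - b) = 115*(1808 - 1*(-4517)) = 115*(1808 + 4517) = 115*6325 = 727375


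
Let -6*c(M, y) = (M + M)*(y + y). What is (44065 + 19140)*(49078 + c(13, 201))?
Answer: 2991871880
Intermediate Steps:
c(M, y) = -2*M*y/3 (c(M, y) = -(M + M)*(y + y)/6 = -2*M*2*y/6 = -2*M*y/3)
(44065 + 19140)*(49078 + c(13, 201)) = (44065 + 19140)*(49078 - ⅔*13*201) = 63205*(49078 - 1742) = 63205*47336 = 2991871880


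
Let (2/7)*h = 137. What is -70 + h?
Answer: 819/2 ≈ 409.50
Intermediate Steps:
h = 959/2 (h = (7/2)*137 = 959/2 ≈ 479.50)
-70 + h = -70 + 959/2 = 819/2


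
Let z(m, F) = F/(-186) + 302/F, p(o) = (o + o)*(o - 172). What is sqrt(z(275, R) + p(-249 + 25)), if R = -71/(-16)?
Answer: sqrt(495224679873354)/52824 ≈ 421.28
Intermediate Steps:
p(o) = 2*o*(-172 + o) (p(o) = (2*o)*(-172 + o) = 2*o*(-172 + o))
R = 71/16 (R = -71*(-1/16) = 71/16 ≈ 4.4375)
z(m, F) = 302/F - F/186 (z(m, F) = F*(-1/186) + 302/F = -F/186 + 302/F = 302/F - F/186)
sqrt(z(275, R) + p(-249 + 25)) = sqrt((302/(71/16) - 1/186*71/16) + 2*(-249 + 25)*(-172 + (-249 + 25))) = sqrt((302*(16/71) - 71/2976) + 2*(-224)*(-172 - 224)) = sqrt((4832/71 - 71/2976) + 2*(-224)*(-396)) = sqrt(14374991/211296 + 177408) = sqrt(37499975759/211296) = sqrt(495224679873354)/52824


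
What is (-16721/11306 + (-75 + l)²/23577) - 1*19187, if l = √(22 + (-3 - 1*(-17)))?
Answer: -1704952364415/88853854 ≈ -19188.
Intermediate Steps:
l = 6 (l = √(22 + (-3 + 17)) = √(22 + 14) = √36 = 6)
(-16721/11306 + (-75 + l)²/23577) - 1*19187 = (-16721/11306 + (-75 + 6)²/23577) - 1*19187 = (-16721*1/11306 + (-69)²*(1/23577)) - 19187 = (-16721/11306 + 4761*(1/23577)) - 19187 = (-16721/11306 + 1587/7859) - 19187 = -113467717/88853854 - 19187 = -1704952364415/88853854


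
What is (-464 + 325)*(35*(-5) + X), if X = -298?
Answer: 65747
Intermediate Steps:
(-464 + 325)*(35*(-5) + X) = (-464 + 325)*(35*(-5) - 298) = -139*(-175 - 298) = -139*(-473) = 65747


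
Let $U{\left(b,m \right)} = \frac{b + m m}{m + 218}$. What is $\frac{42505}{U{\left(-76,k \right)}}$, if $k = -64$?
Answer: $\frac{654577}{402} \approx 1628.3$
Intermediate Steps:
$U{\left(b,m \right)} = \frac{b + m^{2}}{218 + m}$
$\frac{42505}{U{\left(-76,k \right)}} = \frac{42505}{\frac{1}{218 - 64} \left(-76 + \left(-64\right)^{2}\right)} = \frac{42505}{\frac{1}{154} \left(-76 + 4096\right)} = \frac{42505}{\frac{1}{154} \cdot 4020} = \frac{42505}{\frac{2010}{77}} = 42505 \cdot \frac{77}{2010} = \frac{654577}{402}$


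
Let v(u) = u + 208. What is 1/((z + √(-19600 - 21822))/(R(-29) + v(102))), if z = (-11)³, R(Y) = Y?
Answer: -374011/1812983 - 281*I*√41422/1812983 ≈ -0.2063 - 0.031545*I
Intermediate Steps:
v(u) = 208 + u
z = -1331
1/((z + √(-19600 - 21822))/(R(-29) + v(102))) = 1/((-1331 + √(-19600 - 21822))/(-29 + (208 + 102))) = 1/((-1331 + √(-41422))/(-29 + 310)) = 1/((-1331 + I*√41422)/281) = 1/((-1331 + I*√41422)*(1/281)) = 1/(-1331/281 + I*√41422/281)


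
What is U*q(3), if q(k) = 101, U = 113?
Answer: 11413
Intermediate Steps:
U*q(3) = 113*101 = 11413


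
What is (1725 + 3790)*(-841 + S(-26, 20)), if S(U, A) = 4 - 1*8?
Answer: -4660175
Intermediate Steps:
S(U, A) = -4 (S(U, A) = 4 - 8 = -4)
(1725 + 3790)*(-841 + S(-26, 20)) = (1725 + 3790)*(-841 - 4) = 5515*(-845) = -4660175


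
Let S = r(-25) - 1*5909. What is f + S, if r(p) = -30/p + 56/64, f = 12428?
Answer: 260843/40 ≈ 6521.1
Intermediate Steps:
r(p) = 7/8 - 30/p (r(p) = -30/p + 56*(1/64) = -30/p + 7/8 = 7/8 - 30/p)
S = -236277/40 (S = (7/8 - 30/(-25)) - 1*5909 = (7/8 - 30*(-1/25)) - 5909 = (7/8 + 6/5) - 5909 = 83/40 - 5909 = -236277/40 ≈ -5906.9)
f + S = 12428 - 236277/40 = 260843/40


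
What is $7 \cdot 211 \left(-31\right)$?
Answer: $-45787$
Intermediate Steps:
$7 \cdot 211 \left(-31\right) = 7 \left(-6541\right) = -45787$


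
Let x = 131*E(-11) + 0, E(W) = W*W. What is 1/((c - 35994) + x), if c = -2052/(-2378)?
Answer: -1189/23949001 ≈ -4.9647e-5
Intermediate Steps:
c = 1026/1189 (c = -2052*(-1/2378) = 1026/1189 ≈ 0.86291)
E(W) = W²
x = 15851 (x = 131*(-11)² + 0 = 131*121 + 0 = 15851 + 0 = 15851)
1/((c - 35994) + x) = 1/((1026/1189 - 35994) + 15851) = 1/(-42795840/1189 + 15851) = 1/(-23949001/1189) = -1189/23949001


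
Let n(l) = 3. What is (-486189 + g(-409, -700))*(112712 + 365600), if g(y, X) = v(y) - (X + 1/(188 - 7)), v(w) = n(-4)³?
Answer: -42028616804376/181 ≈ -2.3220e+11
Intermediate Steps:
v(w) = 27 (v(w) = 3³ = 27)
g(y, X) = 4886/181 - X (g(y, X) = 27 - (X + 1/(188 - 7)) = 27 - (X + 1/181) = 27 - (1/181 + X) = 27 + (-1/181 - X) = 4886/181 - X)
(-486189 + g(-409, -700))*(112712 + 365600) = (-486189 + (4886/181 - 1*(-700)))*(112712 + 365600) = (-486189 + (4886/181 + 700))*478312 = (-486189 + 131586/181)*478312 = -87868623/181*478312 = -42028616804376/181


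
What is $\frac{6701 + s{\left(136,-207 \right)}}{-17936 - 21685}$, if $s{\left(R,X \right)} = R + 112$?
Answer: $- \frac{6949}{39621} \approx -0.17539$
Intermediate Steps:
$s{\left(R,X \right)} = 112 + R$
$\frac{6701 + s{\left(136,-207 \right)}}{-17936 - 21685} = \frac{6701 + \left(112 + 136\right)}{-17936 - 21685} = \frac{6701 + 248}{-39621} = 6949 \left(- \frac{1}{39621}\right) = - \frac{6949}{39621}$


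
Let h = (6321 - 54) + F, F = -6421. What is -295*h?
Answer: 45430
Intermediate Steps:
h = -154 (h = (6321 - 54) - 6421 = 6267 - 6421 = -154)
-295*h = -295*(-154) = 45430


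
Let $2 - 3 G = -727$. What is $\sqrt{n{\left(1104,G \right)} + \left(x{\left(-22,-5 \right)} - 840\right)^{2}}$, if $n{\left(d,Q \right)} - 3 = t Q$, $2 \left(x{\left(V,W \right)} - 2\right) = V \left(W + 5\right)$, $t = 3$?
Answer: $16 \sqrt{2746} \approx 838.44$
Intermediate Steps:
$x{\left(V,W \right)} = 2 + \frac{V \left(5 + W\right)}{2}$ ($x{\left(V,W \right)} = 2 + \frac{V \left(W + 5\right)}{2} = 2 + \frac{V \left(5 + W\right)}{2}$)
$G = 243$ ($G = \frac{2}{3} - - \frac{727}{3} = \frac{2}{3} + \frac{727}{3} = 243$)
$n{\left(d,Q \right)} = 3 + 3 Q$
$\sqrt{n{\left(1104,G \right)} + \left(x{\left(-22,-5 \right)} - 840\right)^{2}} = \sqrt{\left(3 + 3 \cdot 243\right) + \left(\left(2 + \frac{5}{2} \left(-22\right) + \frac{1}{2} \left(-22\right) \left(-5\right)\right) - 840\right)^{2}} = \sqrt{\left(3 + 729\right) + \left(\left(2 - 55 + 55\right) - 840\right)^{2}} = \sqrt{732 + \left(2 - 840\right)^{2}} = \sqrt{732 + \left(-838\right)^{2}} = \sqrt{732 + 702244} = \sqrt{702976} = 16 \sqrt{2746}$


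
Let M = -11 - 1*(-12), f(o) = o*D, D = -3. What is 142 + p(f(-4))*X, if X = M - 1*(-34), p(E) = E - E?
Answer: 142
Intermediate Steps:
f(o) = -3*o (f(o) = o*(-3) = -3*o)
M = 1 (M = -11 + 12 = 1)
p(E) = 0
X = 35 (X = 1 - 1*(-34) = 1 + 34 = 35)
142 + p(f(-4))*X = 142 + 0*35 = 142 + 0 = 142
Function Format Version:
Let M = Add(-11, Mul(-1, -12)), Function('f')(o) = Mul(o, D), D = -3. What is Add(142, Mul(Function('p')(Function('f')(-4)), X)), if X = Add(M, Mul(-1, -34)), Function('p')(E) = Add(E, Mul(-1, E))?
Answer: 142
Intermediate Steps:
Function('f')(o) = Mul(-3, o) (Function('f')(o) = Mul(o, -3) = Mul(-3, o))
M = 1 (M = Add(-11, 12) = 1)
Function('p')(E) = 0
X = 35 (X = Add(1, Mul(-1, -34)) = Add(1, 34) = 35)
Add(142, Mul(Function('p')(Function('f')(-4)), X)) = Add(142, Mul(0, 35)) = Add(142, 0) = 142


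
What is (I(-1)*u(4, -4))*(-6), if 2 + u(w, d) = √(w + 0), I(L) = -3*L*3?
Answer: 0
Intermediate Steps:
I(L) = -9*L
u(w, d) = -2 + √w (u(w, d) = -2 + √(w + 0) = -2 + √w)
(I(-1)*u(4, -4))*(-6) = ((-9*(-1))*(-2 + √4))*(-6) = (9*(-2 + 2))*(-6) = (9*0)*(-6) = 0*(-6) = 0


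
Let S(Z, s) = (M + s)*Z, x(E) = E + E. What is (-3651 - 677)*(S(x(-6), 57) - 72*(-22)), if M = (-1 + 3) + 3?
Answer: -3635520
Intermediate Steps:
x(E) = 2*E
M = 5 (M = 2 + 3 = 5)
S(Z, s) = Z*(5 + s) (S(Z, s) = (5 + s)*Z = Z*(5 + s))
(-3651 - 677)*(S(x(-6), 57) - 72*(-22)) = (-3651 - 677)*((2*(-6))*(5 + 57) - 72*(-22)) = -4328*(-12*62 + 1584) = -4328*(-744 + 1584) = -4328*840 = -3635520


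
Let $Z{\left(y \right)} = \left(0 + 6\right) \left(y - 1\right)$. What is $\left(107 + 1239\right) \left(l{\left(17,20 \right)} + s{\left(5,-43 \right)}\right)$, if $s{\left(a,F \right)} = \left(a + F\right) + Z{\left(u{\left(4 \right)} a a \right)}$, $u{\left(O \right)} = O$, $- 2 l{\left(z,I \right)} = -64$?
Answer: $791448$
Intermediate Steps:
$l{\left(z,I \right)} = 32$ ($l{\left(z,I \right)} = \left(- \frac{1}{2}\right) \left(-64\right) = 32$)
$Z{\left(y \right)} = -6 + 6 y$ ($Z{\left(y \right)} = 6 \left(-1 + y\right) = -6 + 6 y$)
$s{\left(a,F \right)} = -6 + F + a + 24 a^{2}$ ($s{\left(a,F \right)} = \left(a + F\right) + \left(-6 + 6 \cdot 4 a a\right) = \left(F + a\right) + \left(-6 + 6 \cdot 4 a^{2}\right) = \left(F + a\right) + \left(-6 + 24 a^{2}\right) = -6 + F + a + 24 a^{2}$)
$\left(107 + 1239\right) \left(l{\left(17,20 \right)} + s{\left(5,-43 \right)}\right) = \left(107 + 1239\right) \left(32 + \left(-6 - 43 + 5 + 24 \cdot 5^{2}\right)\right) = 1346 \left(32 + \left(-6 - 43 + 5 + 24 \cdot 25\right)\right) = 1346 \left(32 + \left(-6 - 43 + 5 + 600\right)\right) = 1346 \left(32 + 556\right) = 1346 \cdot 588 = 791448$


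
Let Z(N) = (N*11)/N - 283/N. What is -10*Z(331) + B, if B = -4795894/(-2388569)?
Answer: -78620706106/790616339 ≈ -99.442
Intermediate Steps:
Z(N) = 11 - 283/N (Z(N) = (11*N)/N - 283/N = 11 - 283/N)
B = 4795894/2388569 (B = -4795894*(-1/2388569) = 4795894/2388569 ≈ 2.0079)
-10*Z(331) + B = -10*(11 - 283/331) + 4795894/2388569 = -10*3358/331 + 4795894/2388569 = -33580/331 + 4795894/2388569 = -78620706106/790616339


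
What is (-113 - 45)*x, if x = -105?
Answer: 16590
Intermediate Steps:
(-113 - 45)*x = (-113 - 45)*(-105) = -158*(-105) = 16590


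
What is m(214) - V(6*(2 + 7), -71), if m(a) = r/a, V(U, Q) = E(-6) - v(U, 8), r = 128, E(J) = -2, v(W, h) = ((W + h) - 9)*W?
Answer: 306512/107 ≈ 2864.6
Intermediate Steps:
v(W, h) = W*(-9 + W + h) (v(W, h) = (-9 + W + h)*W = W*(-9 + W + h))
V(U, Q) = -2 - U*(-1 + U) (V(U, Q) = -2 - U*(-9 + U + 8) = -2 - U*(-1 + U))
m(a) = 128/a
m(214) - V(6*(2 + 7), -71) = 128/214 - (-2 + 6*(2 + 7) - (6*(2 + 7))²) = 128*(1/214) - (-2 + 6*9 - (6*9)²) = 64/107 - (-2 + 54 - 1*54²) = 64/107 - (-2 + 54 - 1*2916) = 64/107 - (-2 + 54 - 2916) = 64/107 - 1*(-2864) = 64/107 + 2864 = 306512/107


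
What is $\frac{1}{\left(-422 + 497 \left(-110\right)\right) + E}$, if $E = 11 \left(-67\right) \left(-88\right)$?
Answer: $\frac{1}{9764} \approx 0.00010242$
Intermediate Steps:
$E = 64856$ ($E = \left(-737\right) \left(-88\right) = 64856$)
$\frac{1}{\left(-422 + 497 \left(-110\right)\right) + E} = \frac{1}{\left(-422 + 497 \left(-110\right)\right) + 64856} = \frac{1}{\left(-422 - 54670\right) + 64856} = \frac{1}{-55092 + 64856} = \frac{1}{9764}$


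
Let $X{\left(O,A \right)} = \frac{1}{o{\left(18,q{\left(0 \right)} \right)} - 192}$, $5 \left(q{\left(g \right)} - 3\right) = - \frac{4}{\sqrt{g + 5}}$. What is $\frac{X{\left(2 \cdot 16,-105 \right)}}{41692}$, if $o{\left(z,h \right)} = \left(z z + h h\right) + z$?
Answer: $\frac{2486375}{16492516398652} + \frac{3750 \sqrt{5}}{4123129099663} \approx 1.5279 \cdot 10^{-7}$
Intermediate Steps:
$q{\left(g \right)} = 3 - \frac{4}{5 \sqrt{5 + g}}$ ($q{\left(g \right)} = 3 + \frac{\left(-4\right) \frac{1}{\sqrt{g + 5}}}{5} = 3 + \frac{\left(-4\right) \frac{1}{\sqrt{5 + g}}}{5} = 3 - \frac{4}{5 \sqrt{5 + g}}$)
$o{\left(z,h \right)} = z + h^{2} + z^{2}$ ($o{\left(z,h \right)} = \left(z^{2} + h^{2}\right) + z = \left(h^{2} + z^{2}\right) + z = z + h^{2} + z^{2}$)
$X{\left(O,A \right)} = \frac{1}{150 + \left(3 - \frac{4 \sqrt{5}}{25}\right)^{2}}$ ($X{\left(O,A \right)} = \frac{1}{\left(18 + \left(3 - \frac{4}{5 \sqrt{5 + 0}}\right)^{2} + 18^{2}\right) - 192} = \frac{1}{\left(18 + \left(3 - \frac{4}{5 \sqrt{5}}\right)^{2} + 324\right) - 192} = \frac{1}{\left(18 + \left(3 - \frac{4 \frac{\sqrt{5}}{5}}{5}\right)^{2} + 324\right) - 192} = \frac{1}{\left(18 + \left(3 - \frac{4 \sqrt{5}}{25}\right)^{2} + 324\right) - 192} = \frac{1}{\left(342 + \left(3 - \frac{4 \sqrt{5}}{25}\right)^{2}\right) - 192} = \frac{1}{150 + \left(3 - \frac{4 \sqrt{5}}{25}\right)^{2}}$)
$\frac{X{\left(2 \cdot 16,-105 \right)}}{41692} = \frac{\frac{2486375}{395579881} + \frac{15000 \sqrt{5}}{395579881}}{41692} = \left(\frac{2486375}{395579881} + \frac{15000 \sqrt{5}}{395579881}\right) \frac{1}{41692} = \frac{2486375}{16492516398652} + \frac{3750 \sqrt{5}}{4123129099663}$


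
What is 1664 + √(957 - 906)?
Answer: 1664 + √51 ≈ 1671.1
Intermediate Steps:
1664 + √(957 - 906) = 1664 + √51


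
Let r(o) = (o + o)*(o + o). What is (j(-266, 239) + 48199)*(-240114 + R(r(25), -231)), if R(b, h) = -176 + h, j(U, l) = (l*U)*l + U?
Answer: 3642991917813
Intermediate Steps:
j(U, l) = U + U*l**2 (j(U, l) = (U*l)*l + U = U*l**2 + U = U + U*l**2)
r(o) = 4*o**2 (r(o) = (2*o)*(2*o) = 4*o**2)
(j(-266, 239) + 48199)*(-240114 + R(r(25), -231)) = (-266*(1 + 239**2) + 48199)*(-240114 + (-176 - 231)) = (-266*(1 + 57121) + 48199)*(-240114 - 407) = (-266*57122 + 48199)*(-240521) = (-15194452 + 48199)*(-240521) = -15146253*(-240521) = 3642991917813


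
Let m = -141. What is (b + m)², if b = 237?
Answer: 9216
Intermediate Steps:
(b + m)² = (237 - 141)² = 96² = 9216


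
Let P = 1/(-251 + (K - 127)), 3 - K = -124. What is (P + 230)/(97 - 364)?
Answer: -19243/22339 ≈ -0.86141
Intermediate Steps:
K = 127 (K = 3 - 1*(-124) = 3 + 124 = 127)
P = -1/251 (P = 1/(-251 + (127 - 127)) = 1/(-251 + 0) = 1/(-251) = -1/251 ≈ -0.0039841)
(P + 230)/(97 - 364) = (-1/251 + 230)/(97 - 364) = (57729/251)/(-267) = (57729/251)*(-1/267) = -19243/22339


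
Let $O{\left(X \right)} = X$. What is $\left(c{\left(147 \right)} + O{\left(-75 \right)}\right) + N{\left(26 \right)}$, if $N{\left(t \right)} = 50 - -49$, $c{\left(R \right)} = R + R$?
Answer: $318$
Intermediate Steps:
$c{\left(R \right)} = 2 R$
$N{\left(t \right)} = 99$ ($N{\left(t \right)} = 50 + 49 = 99$)
$\left(c{\left(147 \right)} + O{\left(-75 \right)}\right) + N{\left(26 \right)} = \left(2 \cdot 147 - 75\right) + 99 = \left(294 - 75\right) + 99 = 219 + 99 = 318$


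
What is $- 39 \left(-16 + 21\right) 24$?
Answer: $-4680$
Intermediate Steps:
$- 39 \left(-16 + 21\right) 24 = \left(-39\right) 5 \cdot 24 = \left(-195\right) 24 = -4680$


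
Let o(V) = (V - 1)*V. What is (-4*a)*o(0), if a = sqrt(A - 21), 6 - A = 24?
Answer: 0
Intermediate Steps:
A = -18 (A = 6 - 1*24 = 6 - 24 = -18)
o(V) = V*(-1 + V) (o(V) = (-1 + V)*V = V*(-1 + V))
a = I*sqrt(39) (a = sqrt(-18 - 21) = sqrt(-39) = I*sqrt(39) ≈ 6.245*I)
(-4*a)*o(0) = (-4*I*sqrt(39))*(0*(-1 + 0)) = (-4*I*sqrt(39))*(0*(-1)) = -4*I*sqrt(39)*0 = 0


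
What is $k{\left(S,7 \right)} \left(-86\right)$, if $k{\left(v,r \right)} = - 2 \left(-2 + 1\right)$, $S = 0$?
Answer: $-172$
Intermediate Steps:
$k{\left(v,r \right)} = 2$ ($k{\left(v,r \right)} = \left(-2\right) \left(-1\right) = 2$)
$k{\left(S,7 \right)} \left(-86\right) = 2 \left(-86\right) = -172$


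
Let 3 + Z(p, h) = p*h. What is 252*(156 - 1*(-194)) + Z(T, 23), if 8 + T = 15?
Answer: 88358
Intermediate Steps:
T = 7 (T = -8 + 15 = 7)
Z(p, h) = -3 + h*p (Z(p, h) = -3 + p*h = -3 + h*p)
252*(156 - 1*(-194)) + Z(T, 23) = 252*(156 - 1*(-194)) + (-3 + 23*7) = 252*(156 + 194) + (-3 + 161) = 252*350 + 158 = 88200 + 158 = 88358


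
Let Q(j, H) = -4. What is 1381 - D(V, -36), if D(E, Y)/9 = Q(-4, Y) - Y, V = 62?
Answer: 1093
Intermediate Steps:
D(E, Y) = -36 - 9*Y (D(E, Y) = 9*(-4 - Y) = -36 - 9*Y)
1381 - D(V, -36) = 1381 - (-36 - 9*(-36)) = 1381 - (-36 + 324) = 1381 - 1*288 = 1381 - 288 = 1093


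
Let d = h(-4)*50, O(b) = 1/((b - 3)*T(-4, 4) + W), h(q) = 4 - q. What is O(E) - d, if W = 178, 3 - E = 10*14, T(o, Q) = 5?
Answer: -208801/522 ≈ -400.00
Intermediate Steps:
E = -137 (E = 3 - 10*14 = 3 - 1*140 = 3 - 140 = -137)
O(b) = 1/(163 + 5*b) (O(b) = 1/((b - 3)*5 + 178) = 1/((-3 + b)*5 + 178) = 1/((-15 + 5*b) + 178) = 1/(163 + 5*b))
d = 400 (d = (4 - 1*(-4))*50 = (4 + 4)*50 = 8*50 = 400)
O(E) - d = 1/(163 + 5*(-137)) - 1*400 = 1/(163 - 685) - 400 = 1/(-522) - 400 = -1/522 - 400 = -208801/522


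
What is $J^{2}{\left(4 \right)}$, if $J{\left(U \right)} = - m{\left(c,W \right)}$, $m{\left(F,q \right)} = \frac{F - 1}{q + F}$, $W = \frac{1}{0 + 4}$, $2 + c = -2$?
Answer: $\frac{16}{9} \approx 1.7778$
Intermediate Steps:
$c = -4$ ($c = -2 - 2 = -4$)
$W = \frac{1}{4} \approx 0.25$
$m{\left(F,q \right)} = \frac{-1 + F}{F + q}$
$J{\left(U \right)} = - \frac{4}{3}$ ($J{\left(U \right)} = - \frac{-1 - 4}{-4 + \frac{1}{4}} = - \frac{-5}{- \frac{15}{4}} = - \frac{\left(-4\right) \left(-5\right)}{15} = \left(-1\right) \frac{4}{3} = - \frac{4}{3}$)
$J^{2}{\left(4 \right)} = \left(- \frac{4}{3}\right)^{2} = \frac{16}{9}$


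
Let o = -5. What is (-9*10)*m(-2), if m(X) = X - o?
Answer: -270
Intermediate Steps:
m(X) = 5 + X (m(X) = X - 1*(-5) = X + 5 = 5 + X)
(-9*10)*m(-2) = (-9*10)*(5 - 2) = -90*3 = -270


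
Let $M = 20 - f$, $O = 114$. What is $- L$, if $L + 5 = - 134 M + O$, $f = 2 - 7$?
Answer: $3241$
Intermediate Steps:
$f = -5$ ($f = 2 - 7 = -5$)
$M = 25$ ($M = 20 - -5 = 20 + 5 = 25$)
$L = -3241$ ($L = -5 + \left(\left(-134\right) 25 + 114\right) = -5 + \left(-3350 + 114\right) = -5 - 3236 = -3241$)
$- L = \left(-1\right) \left(-3241\right) = 3241$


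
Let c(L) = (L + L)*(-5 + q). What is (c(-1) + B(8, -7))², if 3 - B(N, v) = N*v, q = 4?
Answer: 3721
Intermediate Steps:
B(N, v) = 3 - N*v
c(L) = -2*L (c(L) = (L + L)*(-5 + 4) = (2*L)*(-1) = -2*L)
(c(-1) + B(8, -7))² = (-2*(-1) + (3 - 1*8*(-7)))² = (2 + (3 + 56))² = (2 + 59)² = 61² = 3721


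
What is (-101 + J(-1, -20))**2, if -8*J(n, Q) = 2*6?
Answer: 42025/4 ≈ 10506.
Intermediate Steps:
J(n, Q) = -3/2 (J(n, Q) = -6/4 = -1/8*12 = -3/2)
(-101 + J(-1, -20))**2 = (-101 - 3/2)**2 = (-205/2)**2 = 42025/4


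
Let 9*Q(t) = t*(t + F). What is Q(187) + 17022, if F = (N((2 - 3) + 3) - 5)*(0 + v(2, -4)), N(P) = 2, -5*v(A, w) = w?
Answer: 938591/45 ≈ 20858.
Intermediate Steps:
v(A, w) = -w/5
F = -12/5 (F = (2 - 5)*(0 - ⅕*(-4)) = -3*(0 + ⅘) = -3*⅘ = -12/5 ≈ -2.4000)
Q(t) = t*(-12/5 + t)/9 (Q(t) = (t*(t - 12/5))/9 = (t*(-12/5 + t))/9 = t*(-12/5 + t)/9)
Q(187) + 17022 = (1/45)*187*(-12 + 5*187) + 17022 = (1/45)*187*(-12 + 935) + 17022 = (1/45)*187*923 + 17022 = 172601/45 + 17022 = 938591/45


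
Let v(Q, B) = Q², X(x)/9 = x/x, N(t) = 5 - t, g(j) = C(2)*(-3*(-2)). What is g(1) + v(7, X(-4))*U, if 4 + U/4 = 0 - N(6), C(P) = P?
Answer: -576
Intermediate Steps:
g(j) = 12 (g(j) = 2*(-3*(-2)) = 2*6 = 12)
X(x) = 9 (X(x) = 9*(x/x) = 9*1 = 9)
U = -12 (U = -16 + 4*(0 - (5 - 1*6)) = -16 + 4*(0 - (5 - 6)) = -16 + 4*(0 - 1*(-1)) = -16 + 4*(0 + 1) = -16 + 4*1 = -16 + 4 = -12)
g(1) + v(7, X(-4))*U = 12 + 7²*(-12) = 12 + 49*(-12) = 12 - 588 = -576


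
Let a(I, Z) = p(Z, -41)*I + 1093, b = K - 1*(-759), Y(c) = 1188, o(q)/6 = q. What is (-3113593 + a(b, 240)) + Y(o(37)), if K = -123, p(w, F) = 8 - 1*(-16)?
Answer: -3096048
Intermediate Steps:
o(q) = 6*q
p(w, F) = 24 (p(w, F) = 8 + 16 = 24)
b = 636 (b = -123 - 1*(-759) = -123 + 759 = 636)
a(I, Z) = 1093 + 24*I (a(I, Z) = 24*I + 1093 = 1093 + 24*I)
(-3113593 + a(b, 240)) + Y(o(37)) = (-3113593 + (1093 + 24*636)) + 1188 = (-3113593 + (1093 + 15264)) + 1188 = (-3113593 + 16357) + 1188 = -3097236 + 1188 = -3096048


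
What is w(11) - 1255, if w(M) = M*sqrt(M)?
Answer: -1255 + 11*sqrt(11) ≈ -1218.5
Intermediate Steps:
w(M) = M**(3/2)
w(11) - 1255 = 11**(3/2) - 1255 = 11*sqrt(11) - 1255 = -1255 + 11*sqrt(11)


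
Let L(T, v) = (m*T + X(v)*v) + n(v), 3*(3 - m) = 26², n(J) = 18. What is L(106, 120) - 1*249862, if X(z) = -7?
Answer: -822754/3 ≈ -2.7425e+5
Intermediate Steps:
m = -667/3 (m = 3 - ⅓*26² = 3 - ⅓*676 = 3 - 676/3 = -667/3 ≈ -222.33)
L(T, v) = 18 - 7*v - 667*T/3 (L(T, v) = (-667*T/3 - 7*v) + 18 = (-7*v - 667*T/3) + 18 = 18 - 7*v - 667*T/3)
L(106, 120) - 1*249862 = (18 - 7*120 - 667/3*106) - 1*249862 = (18 - 840 - 70702/3) - 249862 = -73168/3 - 249862 = -822754/3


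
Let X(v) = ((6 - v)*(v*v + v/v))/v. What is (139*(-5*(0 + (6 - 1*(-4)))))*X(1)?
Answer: -69500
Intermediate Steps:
X(v) = (1 + v²)*(6 - v)/v (X(v) = ((6 - v)*(v² + 1))/v = ((6 - v)*(1 + v²))/v = ((1 + v²)*(6 - v))/v = (1 + v²)*(6 - v)/v)
(139*(-5*(0 + (6 - 1*(-4)))))*X(1) = (139*(-5*(0 + (6 - 1*(-4)))))*(-1 - 1*1² + 6*1 + 6/1) = (139*(-5*(0 + (6 + 4))))*(-1 - 1*1 + 6 + 6*1) = (139*(-5*(0 + 10)))*(-1 - 1 + 6 + 6) = (139*(-5*10))*10 = (139*(-50))*10 = -6950*10 = -69500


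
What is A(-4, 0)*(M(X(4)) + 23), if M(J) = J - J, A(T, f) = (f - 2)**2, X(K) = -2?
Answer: 92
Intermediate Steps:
A(T, f) = (-2 + f)**2
M(J) = 0
A(-4, 0)*(M(X(4)) + 23) = (-2 + 0)**2*(0 + 23) = (-2)**2*23 = 4*23 = 92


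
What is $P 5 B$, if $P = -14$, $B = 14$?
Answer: $-980$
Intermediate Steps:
$P 5 B = \left(-14\right) 5 \cdot 14 = \left(-70\right) 14 = -980$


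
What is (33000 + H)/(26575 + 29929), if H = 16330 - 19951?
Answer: 4197/8072 ≈ 0.51995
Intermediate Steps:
H = -3621
(33000 + H)/(26575 + 29929) = (33000 - 3621)/(26575 + 29929) = 29379/56504 = 29379*(1/56504) = 4197/8072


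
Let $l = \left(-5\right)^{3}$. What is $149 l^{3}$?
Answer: $-291015625$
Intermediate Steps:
$l = -125$
$149 l^{3} = 149 \left(-125\right)^{3} = 149 \left(-1953125\right) = -291015625$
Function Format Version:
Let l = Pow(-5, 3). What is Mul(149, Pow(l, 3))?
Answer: -291015625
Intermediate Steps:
l = -125
Mul(149, Pow(l, 3)) = Mul(149, Pow(-125, 3)) = Mul(149, -1953125) = -291015625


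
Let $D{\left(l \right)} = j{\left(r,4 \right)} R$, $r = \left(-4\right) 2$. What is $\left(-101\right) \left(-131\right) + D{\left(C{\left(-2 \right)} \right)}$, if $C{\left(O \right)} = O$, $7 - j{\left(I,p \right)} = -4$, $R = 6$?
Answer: $13297$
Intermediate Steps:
$r = -8$
$j{\left(I,p \right)} = 11$ ($j{\left(I,p \right)} = 7 - -4 = 7 + 4 = 11$)
$D{\left(l \right)} = 66$ ($D{\left(l \right)} = 11 \cdot 6 = 66$)
$\left(-101\right) \left(-131\right) + D{\left(C{\left(-2 \right)} \right)} = \left(-101\right) \left(-131\right) + 66 = 13231 + 66 = 13297$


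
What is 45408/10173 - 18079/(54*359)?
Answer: 232120607/65737926 ≈ 3.5310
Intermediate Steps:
45408/10173 - 18079/(54*359) = 45408*(1/10173) - 18079/19386 = 15136/3391 - 18079*1/19386 = 15136/3391 - 18079/19386 = 232120607/65737926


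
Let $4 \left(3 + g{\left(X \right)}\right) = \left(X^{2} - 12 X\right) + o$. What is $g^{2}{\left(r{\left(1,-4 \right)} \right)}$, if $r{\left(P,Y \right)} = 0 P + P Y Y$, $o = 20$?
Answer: $324$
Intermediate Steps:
$r{\left(P,Y \right)} = P Y^{2}$ ($r{\left(P,Y \right)} = 0 + P Y^{2} = P Y^{2}$)
$g{\left(X \right)} = 2 - 3 X + \frac{X^{2}}{4}$ ($g{\left(X \right)} = -3 + \frac{\left(X^{2} - 12 X\right) + 20}{4} = -3 + \frac{20 + X^{2} - 12 X}{4} = -3 + \left(5 - 3 X + \frac{X^{2}}{4}\right) = 2 - 3 X + \frac{X^{2}}{4}$)
$g^{2}{\left(r{\left(1,-4 \right)} \right)} = \left(2 - 3 \cdot 1 \left(-4\right)^{2} + \frac{\left(1 \left(-4\right)^{2}\right)^{2}}{4}\right)^{2} = \left(2 - 3 \cdot 1 \cdot 16 + \frac{\left(1 \cdot 16\right)^{2}}{4}\right)^{2} = \left(2 - 48 + \frac{16^{2}}{4}\right)^{2} = \left(2 - 48 + \frac{1}{4} \cdot 256\right)^{2} = \left(2 - 48 + 64\right)^{2} = 18^{2} = 324$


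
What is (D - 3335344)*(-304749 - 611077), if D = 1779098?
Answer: 1425250549196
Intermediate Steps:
(D - 3335344)*(-304749 - 611077) = (1779098 - 3335344)*(-304749 - 611077) = -1556246*(-915826) = 1425250549196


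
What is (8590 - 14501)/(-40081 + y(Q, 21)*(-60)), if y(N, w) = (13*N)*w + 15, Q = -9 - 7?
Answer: -257/9613 ≈ -0.026735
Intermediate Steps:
Q = -16
y(N, w) = 15 + 13*N*w (y(N, w) = 13*N*w + 15 = 15 + 13*N*w)
(8590 - 14501)/(-40081 + y(Q, 21)*(-60)) = (8590 - 14501)/(-40081 + (15 + 13*(-16)*21)*(-60)) = -5911/(-40081 + (15 - 4368)*(-60)) = -5911/(-40081 - 4353*(-60)) = -5911/(-40081 + 261180) = -5911/221099 = -5911*1/221099 = -257/9613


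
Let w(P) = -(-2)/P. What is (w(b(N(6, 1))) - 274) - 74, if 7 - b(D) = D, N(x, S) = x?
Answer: -346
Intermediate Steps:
b(D) = 7 - D
w(P) = 2/P
(w(b(N(6, 1))) - 274) - 74 = (2/(7 - 1*6) - 274) - 74 = (2/(7 - 6) - 274) - 74 = (2/1 - 274) - 74 = (2*1 - 274) - 74 = (2 - 274) - 74 = -272 - 74 = -346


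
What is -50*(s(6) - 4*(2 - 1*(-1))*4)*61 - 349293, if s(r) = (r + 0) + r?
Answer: -239493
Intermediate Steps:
s(r) = 2*r (s(r) = r + r = 2*r)
-50*(s(6) - 4*(2 - 1*(-1))*4)*61 - 349293 = -50*(2*6 - 4*(2 - 1*(-1))*4)*61 - 349293 = -50*(12 - 4*(2 + 1)*4)*61 - 349293 = -50*(12 - 12*4)*61 - 349293 = -50*(12 - 4*12)*61 - 349293 = -50*(12 - 48)*61 - 349293 = -50*(-36)*61 - 349293 = 1800*61 - 349293 = 109800 - 349293 = -239493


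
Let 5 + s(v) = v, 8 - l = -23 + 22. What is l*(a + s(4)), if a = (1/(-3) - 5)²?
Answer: 247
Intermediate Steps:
l = 9 (l = 8 - (-23 + 22) = 8 - 1*(-1) = 8 + 1 = 9)
s(v) = -5 + v
a = 256/9 (a = (-⅓ - 5)² = (-16/3)² = 256/9 ≈ 28.444)
l*(a + s(4)) = 9*(256/9 + (-5 + 4)) = 9*(256/9 - 1) = 9*(247/9) = 247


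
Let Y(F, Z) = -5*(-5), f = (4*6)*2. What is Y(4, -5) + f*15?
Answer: 745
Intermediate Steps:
f = 48 (f = 24*2 = 48)
Y(F, Z) = 25
Y(4, -5) + f*15 = 25 + 48*15 = 25 + 720 = 745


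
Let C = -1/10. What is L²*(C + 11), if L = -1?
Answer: 109/10 ≈ 10.900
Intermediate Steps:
C = -⅒ (C = -1*⅒ = -⅒ ≈ -0.10000)
L²*(C + 11) = (-1)²*(-⅒ + 11) = 1*(109/10) = 109/10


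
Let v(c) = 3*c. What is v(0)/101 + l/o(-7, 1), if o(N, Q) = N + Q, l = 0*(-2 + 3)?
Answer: 0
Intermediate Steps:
l = 0 (l = 0*1 = 0)
v(0)/101 + l/o(-7, 1) = (3*0)/101 + 0/(-7 + 1) = 0*(1/101) + 0/(-6) = 0 + 0*(-⅙) = 0 + 0 = 0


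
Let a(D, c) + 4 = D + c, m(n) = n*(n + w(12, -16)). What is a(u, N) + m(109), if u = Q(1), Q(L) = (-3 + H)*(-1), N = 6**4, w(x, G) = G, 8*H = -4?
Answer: 22865/2 ≈ 11433.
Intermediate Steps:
H = -1/2 (H = (1/8)*(-4) = -1/2 ≈ -0.50000)
N = 1296
Q(L) = 7/2 (Q(L) = (-3 - 1/2)*(-1) = -7/2*(-1) = 7/2)
m(n) = n*(-16 + n) (m(n) = n*(n - 16) = n*(-16 + n))
u = 7/2 ≈ 3.5000
a(D, c) = -4 + D + c (a(D, c) = -4 + (D + c) = -4 + D + c)
a(u, N) + m(109) = (-4 + 7/2 + 1296) + 109*(-16 + 109) = 2591/2 + 109*93 = 2591/2 + 10137 = 22865/2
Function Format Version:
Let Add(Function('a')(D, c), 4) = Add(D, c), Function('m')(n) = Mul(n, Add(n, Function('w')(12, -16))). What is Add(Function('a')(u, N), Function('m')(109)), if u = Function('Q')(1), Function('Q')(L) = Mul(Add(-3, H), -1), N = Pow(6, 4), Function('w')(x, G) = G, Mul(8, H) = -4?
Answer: Rational(22865, 2) ≈ 11433.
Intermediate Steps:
H = Rational(-1, 2) (H = Mul(Rational(1, 8), -4) = Rational(-1, 2) ≈ -0.50000)
N = 1296
Function('Q')(L) = Rational(7, 2) (Function('Q')(L) = Mul(Add(-3, Rational(-1, 2)), -1) = Mul(Rational(-7, 2), -1) = Rational(7, 2))
Function('m')(n) = Mul(n, Add(-16, n)) (Function('m')(n) = Mul(n, Add(n, -16)) = Mul(n, Add(-16, n)))
u = Rational(7, 2) ≈ 3.5000
Function('a')(D, c) = Add(-4, D, c) (Function('a')(D, c) = Add(-4, Add(D, c)) = Add(-4, D, c))
Add(Function('a')(u, N), Function('m')(109)) = Add(Add(-4, Rational(7, 2), 1296), Mul(109, Add(-16, 109))) = Add(Rational(2591, 2), Mul(109, 93)) = Add(Rational(2591, 2), 10137) = Rational(22865, 2)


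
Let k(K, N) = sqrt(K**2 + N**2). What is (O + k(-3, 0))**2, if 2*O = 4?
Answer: 25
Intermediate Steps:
O = 2 (O = (1/2)*4 = 2)
(O + k(-3, 0))**2 = (2 + sqrt((-3)**2 + 0**2))**2 = (2 + sqrt(9 + 0))**2 = (2 + sqrt(9))**2 = (2 + 3)**2 = 5**2 = 25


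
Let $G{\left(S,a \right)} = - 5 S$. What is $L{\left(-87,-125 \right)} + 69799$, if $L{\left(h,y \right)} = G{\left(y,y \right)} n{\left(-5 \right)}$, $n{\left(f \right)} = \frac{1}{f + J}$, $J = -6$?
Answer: $\frac{767164}{11} \approx 69742.0$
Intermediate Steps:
$n{\left(f \right)} = \frac{1}{-6 + f}$ ($n{\left(f \right)} = \frac{1}{f - 6} = \frac{1}{-6 + f}$)
$L{\left(h,y \right)} = \frac{5 y}{11}$ ($L{\left(h,y \right)} = \frac{\left(-5\right) y}{-6 - 5} = \frac{\left(-5\right) y}{-11} = - 5 y \left(- \frac{1}{11}\right) = \frac{5 y}{11}$)
$L{\left(-87,-125 \right)} + 69799 = \frac{5}{11} \left(-125\right) + 69799 = - \frac{625}{11} + 69799 = \frac{767164}{11}$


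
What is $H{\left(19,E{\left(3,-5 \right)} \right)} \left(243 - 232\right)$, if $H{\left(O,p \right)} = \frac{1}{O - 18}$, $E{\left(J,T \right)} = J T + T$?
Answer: $11$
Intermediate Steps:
$E{\left(J,T \right)} = T + J T$
$H{\left(O,p \right)} = \frac{1}{-18 + O}$
$H{\left(19,E{\left(3,-5 \right)} \right)} \left(243 - 232\right) = \frac{243 - 232}{-18 + 19} = 1^{-1} \cdot 11 = 1 \cdot 11 = 11$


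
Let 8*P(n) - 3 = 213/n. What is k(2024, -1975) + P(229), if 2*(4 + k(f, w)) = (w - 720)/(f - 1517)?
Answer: -715952/116103 ≈ -6.1665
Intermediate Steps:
P(n) = 3/8 + 213/(8*n) (P(n) = 3/8 + (213/n)/8 = 3/8 + 213/(8*n))
k(f, w) = -4 + (-720 + w)/(2*(-1517 + f)) (k(f, w) = -4 + ((w - 720)/(f - 1517))/2 = -4 + ((-720 + w)/(-1517 + f))/2 = -4 + (-720 + w)/(2*(-1517 + f)))
k(2024, -1975) + P(229) = (11416 - 1975 - 8*2024)/(2*(-1517 + 2024)) + (3/8)*(71 + 229)/229 = (½)*(11416 - 1975 - 16192)/507 + (3/8)*(1/229)*300 = (½)*(1/507)*(-6751) + 225/458 = -6751/1014 + 225/458 = -715952/116103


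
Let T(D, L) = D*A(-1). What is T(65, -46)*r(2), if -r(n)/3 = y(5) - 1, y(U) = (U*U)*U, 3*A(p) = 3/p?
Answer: 24180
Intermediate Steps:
A(p) = 1/p (A(p) = (3/p)/3 = 1/p)
y(U) = U³ (y(U) = U²*U = U³)
T(D, L) = -D (T(D, L) = D/(-1) = D*(-1) = -D)
r(n) = -372 (r(n) = -3*(5³ - 1) = -3*(125 - 1) = -3*124 = -372)
T(65, -46)*r(2) = -1*65*(-372) = -65*(-372) = 24180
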